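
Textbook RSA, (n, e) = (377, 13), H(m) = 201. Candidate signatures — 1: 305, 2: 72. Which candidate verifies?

1

Candidate 1: 305^2 = 93025 ≡ 283; 305^4 ≡ 283^2 = 80089 ≡ 165; 305^8 ≡ 165^2 = 27225 ≡ 81; 13 = 8 + 4 + 1, so 305^13 ≡ 81·165·305 ≡ 201 (mod 377)
  → matches H(m) = 201
Candidate 2: 72^2 = 5184 ≡ 283; 72^4 ≡ 283^2 = 80089 ≡ 165; 72^8 ≡ 165^2 = 27225 ≡ 81; 13 = 8 + 4 + 1, so 72^13 ≡ 81·165·72 ≡ 176 (mod 377)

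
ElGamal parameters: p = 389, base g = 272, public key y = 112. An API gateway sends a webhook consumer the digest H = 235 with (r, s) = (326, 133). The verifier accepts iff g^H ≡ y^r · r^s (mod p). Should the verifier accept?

reject

Left side g^H mod p:
272^2 = 73984 ≡ 74
272^4 ≡ 74^2 = 5476 ≡ 30
272^8 ≡ 30^2 = 900 ≡ 122
272^16 ≡ 122^2 = 14884 ≡ 102
272^32 ≡ 102^2 = 10404 ≡ 290
272^64 ≡ 290^2 = 84100 ≡ 76
272^128 ≡ 76^2 = 5776 ≡ 330
235 = 128 + 64 + 32 + 8 + 2 + 1, so 272^235 ≡ 330·76·290·122·74·272 ≡ 278 (mod 389)
Right side y^r · r^s mod p:
112^2 = 12544 ≡ 96
112^4 ≡ 96^2 = 9216 ≡ 269
112^8 ≡ 269^2 = 72361 ≡ 7
112^16 ≡ 7^2 = 49
112^32 ≡ 49^2 = 2401 ≡ 67
112^64 ≡ 67^2 = 4489 ≡ 210
112^128 ≡ 210^2 = 44100 ≡ 143
112^256 ≡ 143^2 = 20449 ≡ 221
326 = 256 + 64 + 4 + 2, so 112^326 ≡ 221·210·269·96 ≡ 345 (mod 389)
326^2 = 106276 ≡ 79
326^4 ≡ 79^2 = 6241 ≡ 17
326^8 ≡ 17^2 = 289
326^16 ≡ 289^2 = 83521 ≡ 275
326^32 ≡ 275^2 = 75625 ≡ 159
326^64 ≡ 159^2 = 25281 ≡ 385
326^128 ≡ 385^2 = 148225 ≡ 16
133 = 128 + 4 + 1, so 326^133 ≡ 16·17·326 ≡ 369 (mod 389)
345·369 = 127305 ≡ 102 (mod 389)
278 ≠ 102, so verification fails.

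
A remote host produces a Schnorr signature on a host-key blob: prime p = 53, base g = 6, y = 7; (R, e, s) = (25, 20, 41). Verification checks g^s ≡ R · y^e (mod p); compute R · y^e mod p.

17

Squares mod 53: 7^1≡7, 7^2≡49, 7^4≡16, 7^8≡44, 7^16≡28
20 = 16 + 4, so 7^20 ≡ 28·16 ≡ 24 (mod 53)
R · y^e ≡ 25·24 = 600 ≡ 17 (mod 53)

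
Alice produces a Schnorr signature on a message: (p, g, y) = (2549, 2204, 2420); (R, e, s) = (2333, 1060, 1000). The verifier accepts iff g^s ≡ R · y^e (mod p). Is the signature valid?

g^s mod p:
2204^1000 mod 2549 = 1655
R · y^e mod p:
2420^1060 mod 2549 = 599
2333·599 = 1397467 ≡ 615 (mod 2549)
1655 ≠ 615; the check fails.

invalid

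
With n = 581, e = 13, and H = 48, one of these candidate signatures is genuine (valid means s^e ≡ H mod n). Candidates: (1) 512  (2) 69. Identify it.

Candidate 1: 512^2 = 262144 ≡ 113; 512^4 ≡ 113^2 = 12769 ≡ 568; 512^8 ≡ 568^2 = 322624 ≡ 169; 13 = 8 + 4 + 1, so 512^13 ≡ 169·568·512 ≡ 533 (mod 581)
Candidate 2: 69^2 = 4761 ≡ 113; 69^4 ≡ 113^2 = 12769 ≡ 568; 69^8 ≡ 568^2 = 322624 ≡ 169; 13 = 8 + 4 + 1, so 69^13 ≡ 169·568·69 ≡ 48 (mod 581)
  → matches H = 48

2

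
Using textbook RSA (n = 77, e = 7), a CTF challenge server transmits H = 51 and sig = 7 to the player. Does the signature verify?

sig^7 mod 77 = 28
28 ≠ 51, so verification fails.

does not verify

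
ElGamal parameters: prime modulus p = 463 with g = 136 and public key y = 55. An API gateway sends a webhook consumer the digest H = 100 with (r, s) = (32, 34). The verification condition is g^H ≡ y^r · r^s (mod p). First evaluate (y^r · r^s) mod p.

4

Squares mod 463: 55^1≡55, 55^2≡247, 55^4≡356, 55^8≡337, 55^16≡134, 55^32≡362
55^32 ≡ 362 (mod 463)
Squares mod 463: 32^1≡32, 32^2≡98, 32^4≡344, 32^8≡271, 32^16≡287, 32^32≡418
34 = 32 + 2, so 32^34 ≡ 418·98 ≡ 220 (mod 463)
y^r · r^s ≡ 362·220 = 79640 ≡ 4 (mod 463)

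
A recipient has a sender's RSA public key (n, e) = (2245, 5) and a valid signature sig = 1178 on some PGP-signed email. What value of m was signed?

sig^2 ≡ 1178^2 = 1387684 ≡ 274
sig^4 ≡ 274^2 = 75076 ≡ 991
5 = 4 + 1, so sig^5 ≡ 991·1178 ≡ 2243 (mod 2245)

2243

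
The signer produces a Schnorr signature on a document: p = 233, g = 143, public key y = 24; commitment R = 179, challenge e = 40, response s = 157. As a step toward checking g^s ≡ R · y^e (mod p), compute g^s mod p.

143^2 = 20449 ≡ 178
143^4 ≡ 178^2 = 31684 ≡ 229
143^8 ≡ 229^2 = 52441 ≡ 16
143^16 ≡ 16^2 = 256 ≡ 23
143^32 ≡ 23^2 = 529 ≡ 63
143^64 ≡ 63^2 = 3969 ≡ 8
143^128 ≡ 8^2 = 64
157 = 128 + 16 + 8 + 4 + 1, so 143^157 ≡ 64·23·16·229·143 ≡ 83 (mod 233)

83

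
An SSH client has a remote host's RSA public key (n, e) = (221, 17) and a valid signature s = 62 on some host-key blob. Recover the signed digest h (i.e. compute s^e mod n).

147

s^17 mod 221 = 147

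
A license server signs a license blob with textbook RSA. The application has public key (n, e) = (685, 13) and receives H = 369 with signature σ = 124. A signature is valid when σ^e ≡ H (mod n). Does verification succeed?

σ^2 ≡ 124^2 = 15376 ≡ 306
σ^4 ≡ 306^2 = 93636 ≡ 476
σ^8 ≡ 476^2 = 226576 ≡ 526
13 = 8 + 4 + 1, so σ^13 ≡ 526·476·124 ≡ 369 (mod 685)
σ^13 mod 685 = 369 matches H.

passes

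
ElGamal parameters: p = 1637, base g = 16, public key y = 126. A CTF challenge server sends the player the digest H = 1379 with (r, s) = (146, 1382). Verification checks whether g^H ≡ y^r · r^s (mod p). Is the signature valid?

Left side g^H mod p:
16^2 = 256
16^4 ≡ 256^2 = 65536 ≡ 56
16^8 ≡ 56^2 = 3136 ≡ 1499
16^16 ≡ 1499^2 = 2247001 ≡ 1037
16^32 ≡ 1037^2 = 1075369 ≡ 1497
16^64 ≡ 1497^2 = 2241009 ≡ 1593
16^128 ≡ 1593^2 = 2537649 ≡ 299
16^256 ≡ 299^2 = 89401 ≡ 1003
16^512 ≡ 1003^2 = 1006009 ≡ 891
16^1024 ≡ 891^2 = 793881 ≡ 1573
1379 = 1024 + 256 + 64 + 32 + 2 + 1, so 16^1379 ≡ 1573·1003·1593·1497·256·16 ≡ 849 (mod 1637)
Right side y^r · r^s mod p:
126^2 = 15876 ≡ 1143
126^4 ≡ 1143^2 = 1306449 ≡ 123
126^8 ≡ 123^2 = 15129 ≡ 396
126^16 ≡ 396^2 = 156816 ≡ 1301
126^32 ≡ 1301^2 = 1692601 ≡ 1580
126^64 ≡ 1580^2 = 2496400 ≡ 1612
126^128 ≡ 1612^2 = 2598544 ≡ 625
146 = 128 + 16 + 2, so 126^146 ≡ 625·1301·1143 ≡ 36 (mod 1637)
146^2 = 21316 ≡ 35
146^4 ≡ 35^2 = 1225
146^8 ≡ 1225^2 = 1500625 ≡ 1133
146^16 ≡ 1133^2 = 1283689 ≡ 281
146^32 ≡ 281^2 = 78961 ≡ 385
146^64 ≡ 385^2 = 148225 ≡ 895
146^128 ≡ 895^2 = 801025 ≡ 532
146^256 ≡ 532^2 = 283024 ≡ 1460
146^512 ≡ 1460^2 = 2131600 ≡ 226
146^1024 ≡ 226^2 = 51076 ≡ 329
1382 = 1024 + 256 + 64 + 32 + 4 + 2, so 146^1382 ≡ 329·1460·895·385·1225·35 ≡ 342 (mod 1637)
36·342 = 12312 ≡ 853 (mod 1637)
849 ≠ 853, so verification fails.

invalid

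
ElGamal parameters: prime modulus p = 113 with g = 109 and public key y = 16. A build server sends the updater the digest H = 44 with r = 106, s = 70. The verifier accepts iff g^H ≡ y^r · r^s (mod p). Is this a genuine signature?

Left side g^H mod p:
109^2 = 11881 ≡ 16
109^4 ≡ 16^2 = 256 ≡ 30
109^8 ≡ 30^2 = 900 ≡ 109
109^16 ≡ 109^2 = 11881 ≡ 16
109^32 ≡ 16^2 = 256 ≡ 30
44 = 32 + 8 + 4, so 109^44 ≡ 30·109·30 ≡ 16 (mod 113)
Right side y^r · r^s mod p:
16^2 = 256 ≡ 30
16^4 ≡ 30^2 = 900 ≡ 109
16^8 ≡ 109^2 = 11881 ≡ 16
16^16 ≡ 16^2 = 256 ≡ 30
16^32 ≡ 30^2 = 900 ≡ 109
16^64 ≡ 109^2 = 11881 ≡ 16
106 = 64 + 32 + 8 + 2, so 16^106 ≡ 16·109·16·30 ≡ 16 (mod 113)
106^2 = 11236 ≡ 49
106^4 ≡ 49^2 = 2401 ≡ 28
106^8 ≡ 28^2 = 784 ≡ 106
106^16 ≡ 106^2 = 11236 ≡ 49
106^32 ≡ 49^2 = 2401 ≡ 28
106^64 ≡ 28^2 = 784 ≡ 106
70 = 64 + 4 + 2, so 106^70 ≡ 106·28·49 ≡ 1 (mod 113)
16·1 = 16 ≡ 16 (mod 113)
16 ≡ 16 (mod 113), so the signature is genuine.

genuine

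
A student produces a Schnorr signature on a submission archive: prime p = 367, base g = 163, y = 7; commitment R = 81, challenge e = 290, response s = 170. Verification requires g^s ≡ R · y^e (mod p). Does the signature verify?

verifies

g^s mod p:
163^2 = 26569 ≡ 145
163^4 ≡ 145^2 = 21025 ≡ 106
163^8 ≡ 106^2 = 11236 ≡ 226
163^16 ≡ 226^2 = 51076 ≡ 63
163^32 ≡ 63^2 = 3969 ≡ 299
163^64 ≡ 299^2 = 89401 ≡ 220
163^128 ≡ 220^2 = 48400 ≡ 323
170 = 128 + 32 + 8 + 2, so 163^170 ≡ 323·299·226·145 ≡ 120 (mod 367)
R · y^e mod p:
7^2 = 49
7^4 ≡ 49^2 = 2401 ≡ 199
7^8 ≡ 199^2 = 39601 ≡ 332
7^16 ≡ 332^2 = 110224 ≡ 124
7^32 ≡ 124^2 = 15376 ≡ 329
7^64 ≡ 329^2 = 108241 ≡ 343
7^128 ≡ 343^2 = 117649 ≡ 209
7^256 ≡ 209^2 = 43681 ≡ 8
290 = 256 + 32 + 2, so 7^290 ≡ 8·329·49 ≡ 151 (mod 367)
81·151 = 12231 ≡ 120 (mod 367)
120 ≡ 120 (mod 367); signature holds.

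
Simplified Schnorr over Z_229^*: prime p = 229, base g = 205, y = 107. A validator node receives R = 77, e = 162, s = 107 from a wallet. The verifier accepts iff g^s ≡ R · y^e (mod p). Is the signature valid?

valid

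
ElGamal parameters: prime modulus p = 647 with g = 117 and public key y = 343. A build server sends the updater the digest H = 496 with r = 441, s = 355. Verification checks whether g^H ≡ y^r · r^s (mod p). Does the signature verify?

does not verify

Left side g^H mod p:
117^2 = 13689 ≡ 102
117^4 ≡ 102^2 = 10404 ≡ 52
117^8 ≡ 52^2 = 2704 ≡ 116
117^16 ≡ 116^2 = 13456 ≡ 516
117^32 ≡ 516^2 = 266256 ≡ 339
117^64 ≡ 339^2 = 114921 ≡ 402
117^128 ≡ 402^2 = 161604 ≡ 501
117^256 ≡ 501^2 = 251001 ≡ 612
496 = 256 + 128 + 64 + 32 + 16, so 117^496 ≡ 612·501·402·339·516 ≡ 124 (mod 647)
Right side y^r · r^s mod p:
343^2 = 117649 ≡ 542
343^4 ≡ 542^2 = 293764 ≡ 26
343^8 ≡ 26^2 = 676 ≡ 29
343^16 ≡ 29^2 = 841 ≡ 194
343^32 ≡ 194^2 = 37636 ≡ 110
343^64 ≡ 110^2 = 12100 ≡ 454
343^128 ≡ 454^2 = 206116 ≡ 370
343^256 ≡ 370^2 = 136900 ≡ 383
441 = 256 + 128 + 32 + 16 + 8 + 1, so 343^441 ≡ 383·370·110·194·29·343 ≡ 36 (mod 647)
441^2 = 194481 ≡ 381
441^4 ≡ 381^2 = 145161 ≡ 233
441^8 ≡ 233^2 = 54289 ≡ 588
441^16 ≡ 588^2 = 345744 ≡ 246
441^32 ≡ 246^2 = 60516 ≡ 345
441^64 ≡ 345^2 = 119025 ≡ 624
441^128 ≡ 624^2 = 389376 ≡ 529
441^256 ≡ 529^2 = 279841 ≡ 337
355 = 256 + 64 + 32 + 2 + 1, so 441^355 ≡ 337·624·345·381·441 ≡ 345 (mod 647)
36·345 = 12420 ≡ 127 (mod 647)
124 ≠ 127, so verification fails.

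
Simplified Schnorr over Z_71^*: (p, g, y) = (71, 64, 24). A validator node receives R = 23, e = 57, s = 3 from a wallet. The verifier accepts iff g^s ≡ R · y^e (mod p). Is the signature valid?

invalid

g^s mod p:
64^2 = 4096 ≡ 49
3 = 2 + 1, so 64^3 ≡ 49·64 ≡ 12 (mod 71)
R · y^e mod p:
24^2 = 576 ≡ 8
24^4 ≡ 8^2 = 64
24^8 ≡ 64^2 = 4096 ≡ 49
24^16 ≡ 49^2 = 2401 ≡ 58
24^32 ≡ 58^2 = 3364 ≡ 27
57 = 32 + 16 + 8 + 1, so 24^57 ≡ 27·58·49·24 ≡ 18 (mod 71)
23·18 = 414 ≡ 59 (mod 71)
12 ≠ 59; the check fails.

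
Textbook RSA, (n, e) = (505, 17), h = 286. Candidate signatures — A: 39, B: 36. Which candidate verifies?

B

Candidate A: 39^2 = 1521 ≡ 6; 39^4 ≡ 6^2 = 36; 39^8 ≡ 36^2 = 1296 ≡ 286; 39^16 ≡ 286^2 = 81796 ≡ 491; 17 = 16 + 1, so 39^17 ≡ 491·39 ≡ 464 (mod 505)
Candidate B: 36^2 = 1296 ≡ 286; 36^4 ≡ 286^2 = 81796 ≡ 491; 36^8 ≡ 491^2 = 241081 ≡ 196; 36^16 ≡ 196^2 = 38416 ≡ 36; 17 = 16 + 1, so 36^17 ≡ 36·36 ≡ 286 (mod 505)
  → matches h = 286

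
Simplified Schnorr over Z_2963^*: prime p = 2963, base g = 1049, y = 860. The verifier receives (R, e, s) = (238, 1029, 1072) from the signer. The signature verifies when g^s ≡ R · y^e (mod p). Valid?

g^s mod p:
1049^2 = 1100401 ≡ 1128
1049^4 ≡ 1128^2 = 1272384 ≡ 1257
1049^8 ≡ 1257^2 = 1580049 ≡ 770
1049^16 ≡ 770^2 = 592900 ≡ 300
1049^32 ≡ 300^2 = 90000 ≡ 1110
1049^64 ≡ 1110^2 = 1232100 ≡ 2455
1049^128 ≡ 2455^2 = 6027025 ≡ 283
1049^256 ≡ 283^2 = 80089 ≡ 88
1049^512 ≡ 88^2 = 7744 ≡ 1818
1049^1024 ≡ 1818^2 = 3305124 ≡ 1379
1072 = 1024 + 32 + 16, so 1049^1072 ≡ 1379·1110·300 ≡ 1260 (mod 2963)
R · y^e mod p:
860^2 = 739600 ≡ 1813
860^4 ≡ 1813^2 = 3286969 ≡ 1002
860^8 ≡ 1002^2 = 1004004 ≡ 2510
860^16 ≡ 2510^2 = 6300100 ≡ 762
860^32 ≡ 762^2 = 580644 ≡ 2859
860^64 ≡ 2859^2 = 8173881 ≡ 1927
860^128 ≡ 1927^2 = 3713329 ≡ 690
860^256 ≡ 690^2 = 476100 ≡ 2020
860^512 ≡ 2020^2 = 4080400 ≡ 349
860^1024 ≡ 349^2 = 121801 ≡ 318
1029 = 1024 + 4 + 1, so 860^1029 ≡ 318·1002·860 ≡ 2794 (mod 2963)
238·2794 = 664972 ≡ 1260 (mod 2963)
1260 ≡ 1260 (mod 2963); signature holds.

yes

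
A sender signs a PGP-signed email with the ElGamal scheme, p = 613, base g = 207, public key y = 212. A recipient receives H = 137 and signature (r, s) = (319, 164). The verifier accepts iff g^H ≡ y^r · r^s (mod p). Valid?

yes

Left side g^H mod p:
Squares mod 613: 207^1≡207, 207^2≡552, 207^4≡43, 207^8≡10, 207^16≡100, 207^32≡192, 207^64≡84, 207^128≡313
137 = 128 + 8 + 1, so 207^137 ≡ 313·10·207 ≡ 582 (mod 613)
Right side y^r · r^s mod p:
Squares mod 613: 212^1≡212, 212^2≡195, 212^4≡19, 212^8≡361, 212^16≡365, 212^32≡204, 212^64≡545, 212^128≡333, 212^256≡549
319 = 256 + 32 + 16 + 8 + 4 + 2 + 1, so 212^319 ≡ 549·204·365·361·19·195·212 ≡ 541 (mod 613)
Squares mod 613: 319^1≡319, 319^2≡3, 319^4≡9, 319^8≡81, 319^16≡431, 319^32≡22, 319^64≡484, 319^128≡90
164 = 128 + 32 + 4, so 319^164 ≡ 90·22·9 ≡ 43 (mod 613)
541·43 = 23263 ≡ 582 (mod 613)
582 ≡ 582 (mod 613), so the signature is genuine.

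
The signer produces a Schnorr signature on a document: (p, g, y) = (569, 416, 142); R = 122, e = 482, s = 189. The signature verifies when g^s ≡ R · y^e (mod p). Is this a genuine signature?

g^s mod p:
416^2 = 173056 ≡ 80
416^4 ≡ 80^2 = 6400 ≡ 141
416^8 ≡ 141^2 = 19881 ≡ 535
416^16 ≡ 535^2 = 286225 ≡ 18
416^32 ≡ 18^2 = 324
416^64 ≡ 324^2 = 104976 ≡ 280
416^128 ≡ 280^2 = 78400 ≡ 447
189 = 128 + 32 + 16 + 8 + 4 + 1, so 416^189 ≡ 447·324·18·535·141·416 ≡ 397 (mod 569)
R · y^e mod p:
142^2 = 20164 ≡ 249
142^4 ≡ 249^2 = 62001 ≡ 549
142^8 ≡ 549^2 = 301401 ≡ 400
142^16 ≡ 400^2 = 160000 ≡ 111
142^32 ≡ 111^2 = 12321 ≡ 372
142^64 ≡ 372^2 = 138384 ≡ 117
142^128 ≡ 117^2 = 13689 ≡ 33
142^256 ≡ 33^2 = 1089 ≡ 520
482 = 256 + 128 + 64 + 32 + 2, so 142^482 ≡ 520·33·117·372·249 ≡ 437 (mod 569)
122·437 = 53314 ≡ 397 (mod 569)
397 ≡ 397 (mod 569); signature holds.

genuine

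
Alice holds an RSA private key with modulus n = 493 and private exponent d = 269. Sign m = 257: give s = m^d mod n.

m^2 ≡ 257^2 = 66049 ≡ 480
m^4 ≡ 480^2 = 230400 ≡ 169
m^8 ≡ 169^2 = 28561 ≡ 460
m^16 ≡ 460^2 = 211600 ≡ 103
m^32 ≡ 103^2 = 10609 ≡ 256
m^64 ≡ 256^2 = 65536 ≡ 460
m^128 ≡ 460^2 = 211600 ≡ 103
m^256 ≡ 103^2 = 10609 ≡ 256
269 = 256 + 8 + 4 + 1, so m^269 ≡ 256·460·169·257 ≡ 168 (mod 493)

168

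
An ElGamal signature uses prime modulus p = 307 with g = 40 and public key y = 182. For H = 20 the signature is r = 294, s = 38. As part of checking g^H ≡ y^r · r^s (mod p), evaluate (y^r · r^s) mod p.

246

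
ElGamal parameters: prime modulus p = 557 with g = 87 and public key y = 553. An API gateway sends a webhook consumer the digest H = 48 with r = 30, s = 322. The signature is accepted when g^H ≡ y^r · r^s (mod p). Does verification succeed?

fails

Left side g^H mod p:
Squares mod 557: 87^1≡87, 87^2≡328, 87^4≡83, 87^8≡205, 87^16≡250, 87^32≡116
48 = 32 + 16, so 87^48 ≡ 116·250 ≡ 36 (mod 557)
Right side y^r · r^s mod p:
Squares mod 557: 553^1≡553, 553^2≡16, 553^4≡256, 553^8≡367, 553^16≡452
30 = 16 + 8 + 4 + 2, so 553^30 ≡ 452·367·256·16 ≡ 515 (mod 557)
Squares mod 557: 30^1≡30, 30^2≡343, 30^4≡122, 30^8≡402, 30^16≡74, 30^32≡463, 30^64≡481, 30^128≡206, 30^256≡104
322 = 256 + 64 + 2, so 30^322 ≡ 104·481·343 ≡ 404 (mod 557)
515·404 = 208060 ≡ 299 (mod 557)
36 ≠ 299, so verification fails.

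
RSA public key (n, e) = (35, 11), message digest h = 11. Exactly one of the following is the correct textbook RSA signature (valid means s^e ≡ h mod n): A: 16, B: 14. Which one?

A

Candidate A: 16^2 = 256 ≡ 11; 16^4 ≡ 11^2 = 121 ≡ 16; 16^8 ≡ 16^2 = 256 ≡ 11; 11 = 8 + 2 + 1, so 16^11 ≡ 11·11·16 ≡ 11 (mod 35)
  → matches h = 11
Candidate B: 14^2 = 196 ≡ 21; 14^4 ≡ 21^2 = 441 ≡ 21; 14^8 ≡ 21^2 = 441 ≡ 21; 11 = 8 + 2 + 1, so 14^11 ≡ 21·21·14 ≡ 14 (mod 35)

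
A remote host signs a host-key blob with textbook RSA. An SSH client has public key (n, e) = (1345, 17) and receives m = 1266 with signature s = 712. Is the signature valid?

invalid

s^17 mod 1345 = 1152
1152 ≠ 1266, so verification fails.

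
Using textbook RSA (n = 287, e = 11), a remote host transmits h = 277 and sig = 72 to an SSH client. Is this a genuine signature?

genuine

sig^2 ≡ 72^2 = 5184 ≡ 18
sig^4 ≡ 18^2 = 324 ≡ 37
sig^8 ≡ 37^2 = 1369 ≡ 221
11 = 8 + 2 + 1, so sig^11 ≡ 221·18·72 ≡ 277 (mod 287)
Since 277 equals the digest 277, verification succeeds.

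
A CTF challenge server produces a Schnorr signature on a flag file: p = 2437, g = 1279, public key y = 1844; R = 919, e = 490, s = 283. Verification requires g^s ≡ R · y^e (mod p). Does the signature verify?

does not verify

g^s mod p:
Squares mod 2437: 1279^1≡1279, 1279^2≡614, 1279^4≡1698, 1279^8≡233, 1279^16≡675, 1279^32≡2343, 1279^64≡1525, 1279^128≡727, 1279^256≡2137
283 = 256 + 16 + 8 + 2 + 1, so 1279^283 ≡ 2137·675·233·614·1279 ≡ 1050 (mod 2437)
R · y^e mod p:
Squares mod 2437: 1844^1≡1844, 1844^2≡721, 1844^4≡760, 1844^8≡31, 1844^16≡961, 1844^32≡2335, 1844^64≡656, 1844^128≡1424, 1844^256≡192
490 = 256 + 128 + 64 + 32 + 8 + 2, so 1844^490 ≡ 192·1424·656·2335·31·721 ≡ 884 (mod 2437)
919·884 = 812396 ≡ 875 (mod 2437)
1050 ≠ 875; the check fails.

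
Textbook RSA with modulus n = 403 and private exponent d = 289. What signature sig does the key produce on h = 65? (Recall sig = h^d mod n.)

260

Squares mod 403: h^1≡65, h^2≡195, h^4≡143, h^8≡299, h^16≡338, h^32≡195, h^64≡143, h^128≡299, h^256≡338
289 = 256 + 32 + 1, so h^289 ≡ 338·195·65 ≡ 260 (mod 403)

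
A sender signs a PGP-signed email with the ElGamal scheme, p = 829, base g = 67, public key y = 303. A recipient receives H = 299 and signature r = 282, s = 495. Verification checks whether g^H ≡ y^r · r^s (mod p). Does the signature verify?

does not verify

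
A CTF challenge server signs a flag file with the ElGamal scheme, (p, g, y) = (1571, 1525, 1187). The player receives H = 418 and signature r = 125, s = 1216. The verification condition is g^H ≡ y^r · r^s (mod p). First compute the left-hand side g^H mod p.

35

1525^2 = 2325625 ≡ 545
1525^4 ≡ 545^2 = 297025 ≡ 106
1525^8 ≡ 106^2 = 11236 ≡ 239
1525^16 ≡ 239^2 = 57121 ≡ 565
1525^32 ≡ 565^2 = 319225 ≡ 312
1525^64 ≡ 312^2 = 97344 ≡ 1513
1525^128 ≡ 1513^2 = 2289169 ≡ 222
1525^256 ≡ 222^2 = 49284 ≡ 583
418 = 256 + 128 + 32 + 2, so 1525^418 ≡ 583·222·312·545 ≡ 35 (mod 1571)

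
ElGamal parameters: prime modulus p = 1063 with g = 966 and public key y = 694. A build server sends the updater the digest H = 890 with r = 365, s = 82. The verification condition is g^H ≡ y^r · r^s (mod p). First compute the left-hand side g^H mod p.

966^2 = 933156 ≡ 905
966^4 ≡ 905^2 = 819025 ≡ 515
966^8 ≡ 515^2 = 265225 ≡ 538
966^16 ≡ 538^2 = 289444 ≡ 308
966^32 ≡ 308^2 = 94864 ≡ 257
966^64 ≡ 257^2 = 66049 ≡ 143
966^128 ≡ 143^2 = 20449 ≡ 252
966^256 ≡ 252^2 = 63504 ≡ 787
966^512 ≡ 787^2 = 619369 ≡ 703
890 = 512 + 256 + 64 + 32 + 16 + 8 + 2, so 966^890 ≡ 703·787·143·257·308·538·905 ≡ 68 (mod 1063)

68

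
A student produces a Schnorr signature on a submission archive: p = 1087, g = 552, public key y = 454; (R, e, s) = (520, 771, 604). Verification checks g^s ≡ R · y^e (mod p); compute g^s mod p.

894

552^2 = 304704 ≡ 344
552^4 ≡ 344^2 = 118336 ≡ 940
552^8 ≡ 940^2 = 883600 ≡ 956
552^16 ≡ 956^2 = 913936 ≡ 856
552^32 ≡ 856^2 = 732736 ≡ 98
552^64 ≡ 98^2 = 9604 ≡ 908
552^128 ≡ 908^2 = 824464 ≡ 518
552^256 ≡ 518^2 = 268324 ≡ 922
552^512 ≡ 922^2 = 850084 ≡ 50
604 = 512 + 64 + 16 + 8 + 4, so 552^604 ≡ 50·908·856·956·940 ≡ 894 (mod 1087)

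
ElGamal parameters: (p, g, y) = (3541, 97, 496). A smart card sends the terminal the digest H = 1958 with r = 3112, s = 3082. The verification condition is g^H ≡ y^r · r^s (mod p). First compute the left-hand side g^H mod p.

1620

Squares mod 3541: 97^1≡97, 97^2≡2327, 97^4≡740, 97^8≡2286, 97^16≡2821, 97^32≡1414, 97^64≡2272, 97^128≡2747, 97^256≡138, 97^512≡1339, 97^1024≡1175
1958 = 1024 + 512 + 256 + 128 + 32 + 4 + 2, so 97^1958 ≡ 1175·1339·138·2747·1414·740·2327 ≡ 1620 (mod 3541)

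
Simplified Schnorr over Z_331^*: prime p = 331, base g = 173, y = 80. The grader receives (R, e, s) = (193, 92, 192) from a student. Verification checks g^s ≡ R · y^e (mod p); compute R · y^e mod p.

80^2 = 6400 ≡ 111
80^4 ≡ 111^2 = 12321 ≡ 74
80^8 ≡ 74^2 = 5476 ≡ 180
80^16 ≡ 180^2 = 32400 ≡ 293
80^32 ≡ 293^2 = 85849 ≡ 120
80^64 ≡ 120^2 = 14400 ≡ 167
92 = 64 + 16 + 8 + 4, so 80^92 ≡ 167·293·180·74 ≡ 74 (mod 331)
R · y^e ≡ 193·74 = 14282 ≡ 49 (mod 331)

49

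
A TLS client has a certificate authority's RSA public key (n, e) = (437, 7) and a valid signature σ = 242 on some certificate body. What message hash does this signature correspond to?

269

σ^2 ≡ 242^2 = 58564 ≡ 6
σ^4 ≡ 6^2 = 36
7 = 4 + 2 + 1, so σ^7 ≡ 36·6·242 ≡ 269 (mod 437)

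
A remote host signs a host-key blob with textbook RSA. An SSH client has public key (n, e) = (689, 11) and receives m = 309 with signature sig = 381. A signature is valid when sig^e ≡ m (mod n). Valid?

yes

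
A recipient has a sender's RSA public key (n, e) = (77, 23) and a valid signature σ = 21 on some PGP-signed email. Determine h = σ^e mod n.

σ^2 ≡ 21^2 = 441 ≡ 56
σ^4 ≡ 56^2 = 3136 ≡ 56
σ^8 ≡ 56^2 = 3136 ≡ 56
σ^16 ≡ 56^2 = 3136 ≡ 56
23 = 16 + 4 + 2 + 1, so σ^23 ≡ 56·56·56·21 ≡ 21 (mod 77)

21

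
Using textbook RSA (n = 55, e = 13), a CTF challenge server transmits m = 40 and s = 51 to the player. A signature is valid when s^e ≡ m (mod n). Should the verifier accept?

Squares mod 55: s^1≡51, s^2≡16, s^4≡36, s^8≡31
13 = 8 + 4 + 1, so s^13 ≡ 31·36·51 ≡ 46 (mod 55)
s^13 mod 55 = 46, but m = 40.

reject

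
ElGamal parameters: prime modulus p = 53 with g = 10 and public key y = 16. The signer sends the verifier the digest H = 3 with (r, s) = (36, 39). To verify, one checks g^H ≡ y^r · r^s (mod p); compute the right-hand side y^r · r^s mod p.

16^2 = 256 ≡ 44
16^4 ≡ 44^2 = 1936 ≡ 28
16^8 ≡ 28^2 = 784 ≡ 42
16^16 ≡ 42^2 = 1764 ≡ 15
16^32 ≡ 15^2 = 225 ≡ 13
36 = 32 + 4, so 16^36 ≡ 13·28 ≡ 46 (mod 53)
36^2 = 1296 ≡ 24
36^4 ≡ 24^2 = 576 ≡ 46
36^8 ≡ 46^2 = 2116 ≡ 49
36^16 ≡ 49^2 = 2401 ≡ 16
36^32 ≡ 16^2 = 256 ≡ 44
39 = 32 + 4 + 2 + 1, so 36^39 ≡ 44·46·24·36 ≡ 1 (mod 53)
y^r · r^s ≡ 46·1 = 46 ≡ 46 (mod 53)

46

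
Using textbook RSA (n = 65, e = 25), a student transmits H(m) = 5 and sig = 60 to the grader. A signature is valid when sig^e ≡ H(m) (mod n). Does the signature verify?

does not verify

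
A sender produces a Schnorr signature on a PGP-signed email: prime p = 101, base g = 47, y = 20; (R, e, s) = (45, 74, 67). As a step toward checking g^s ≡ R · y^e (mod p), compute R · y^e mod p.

23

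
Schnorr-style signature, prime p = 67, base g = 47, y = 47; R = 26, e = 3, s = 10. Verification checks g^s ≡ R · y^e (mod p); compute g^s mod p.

47^2 = 2209 ≡ 65
47^4 ≡ 65^2 = 4225 ≡ 4
47^8 ≡ 4^2 = 16
10 = 8 + 2, so 47^10 ≡ 16·65 ≡ 35 (mod 67)

35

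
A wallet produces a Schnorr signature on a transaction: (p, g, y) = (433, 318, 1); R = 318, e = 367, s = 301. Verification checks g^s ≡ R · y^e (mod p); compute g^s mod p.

318

318^301 mod 433 = 318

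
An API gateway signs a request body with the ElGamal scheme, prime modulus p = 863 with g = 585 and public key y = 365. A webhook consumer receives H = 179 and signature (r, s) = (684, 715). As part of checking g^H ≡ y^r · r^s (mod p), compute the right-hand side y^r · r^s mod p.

306

365^2 = 133225 ≡ 323
365^4 ≡ 323^2 = 104329 ≡ 769
365^8 ≡ 769^2 = 591361 ≡ 206
365^16 ≡ 206^2 = 42436 ≡ 149
365^32 ≡ 149^2 = 22201 ≡ 626
365^64 ≡ 626^2 = 391876 ≡ 74
365^128 ≡ 74^2 = 5476 ≡ 298
365^256 ≡ 298^2 = 88804 ≡ 778
365^512 ≡ 778^2 = 605284 ≡ 321
684 = 512 + 128 + 32 + 8 + 4, so 365^684 ≡ 321·298·626·206·769 ≡ 835 (mod 863)
684^2 = 467856 ≡ 110
684^4 ≡ 110^2 = 12100 ≡ 18
684^8 ≡ 18^2 = 324
684^16 ≡ 324^2 = 104976 ≡ 553
684^32 ≡ 553^2 = 305809 ≡ 307
684^64 ≡ 307^2 = 94249 ≡ 182
684^128 ≡ 182^2 = 33124 ≡ 330
684^256 ≡ 330^2 = 108900 ≡ 162
684^512 ≡ 162^2 = 26244 ≡ 354
715 = 512 + 128 + 64 + 8 + 2 + 1, so 684^715 ≡ 354·330·182·324·110·684 ≡ 174 (mod 863)
y^r · r^s ≡ 835·174 = 145290 ≡ 306 (mod 863)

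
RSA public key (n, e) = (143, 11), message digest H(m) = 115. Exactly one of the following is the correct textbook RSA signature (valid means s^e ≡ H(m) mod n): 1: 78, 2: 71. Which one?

2

Candidate 1: 78^2 = 6084 ≡ 78; 78^4 ≡ 78^2 = 6084 ≡ 78; 78^8 ≡ 78^2 = 6084 ≡ 78; 11 = 8 + 2 + 1, so 78^11 ≡ 78·78·78 ≡ 78 (mod 143)
Candidate 2: 71^2 = 5041 ≡ 36; 71^4 ≡ 36^2 = 1296 ≡ 9; 71^8 ≡ 9^2 = 81; 11 = 8 + 2 + 1, so 71^11 ≡ 81·36·71 ≡ 115 (mod 143)
  → matches H(m) = 115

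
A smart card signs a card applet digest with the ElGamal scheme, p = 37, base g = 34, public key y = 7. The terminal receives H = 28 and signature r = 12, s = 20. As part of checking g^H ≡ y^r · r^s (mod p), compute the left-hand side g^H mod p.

34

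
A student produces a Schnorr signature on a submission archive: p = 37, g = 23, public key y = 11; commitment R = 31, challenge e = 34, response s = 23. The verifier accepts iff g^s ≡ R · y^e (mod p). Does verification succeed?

passes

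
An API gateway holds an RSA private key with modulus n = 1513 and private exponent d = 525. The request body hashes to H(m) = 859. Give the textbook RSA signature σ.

382

(H(m))^2 ≡ 859^2 = 737881 ≡ 1050
(H(m))^4 ≡ 1050^2 = 1102500 ≡ 1036
(H(m))^8 ≡ 1036^2 = 1073296 ≡ 579
(H(m))^16 ≡ 579^2 = 335241 ≡ 868
(H(m))^32 ≡ 868^2 = 753424 ≡ 1463
(H(m))^64 ≡ 1463^2 = 2140369 ≡ 987
(H(m))^128 ≡ 987^2 = 974169 ≡ 1310
(H(m))^256 ≡ 1310^2 = 1716100 ≡ 358
(H(m))^512 ≡ 358^2 = 128164 ≡ 1072
525 = 512 + 8 + 4 + 1, so (H(m))^525 ≡ 1072·579·1036·859 ≡ 382 (mod 1513)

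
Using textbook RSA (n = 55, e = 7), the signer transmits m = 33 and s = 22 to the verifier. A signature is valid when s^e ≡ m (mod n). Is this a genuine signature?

genuine

Squares mod 55: s^1≡22, s^2≡44, s^4≡11
7 = 4 + 2 + 1, so s^7 ≡ 11·44·22 ≡ 33 (mod 55)
s^7 mod 55 = 33 matches m.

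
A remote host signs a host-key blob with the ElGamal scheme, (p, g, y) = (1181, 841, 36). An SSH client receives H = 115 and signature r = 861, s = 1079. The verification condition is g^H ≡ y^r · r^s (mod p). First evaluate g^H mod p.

1074

Squares mod 1181: 841^1≡841, 841^2≡1043, 841^4≡148, 841^8≡646, 841^16≡423, 841^32≡598, 841^64≡942
115 = 64 + 32 + 16 + 2 + 1, so 841^115 ≡ 942·598·423·1043·841 ≡ 1074 (mod 1181)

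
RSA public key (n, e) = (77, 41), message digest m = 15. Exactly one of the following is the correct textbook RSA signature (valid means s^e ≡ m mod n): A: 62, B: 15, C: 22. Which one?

B

Candidate A: 62^41 mod 77 = 62
Candidate B: 15^41 mod 77 = 15
  → matches m = 15
Candidate C: 22^41 mod 77 = 22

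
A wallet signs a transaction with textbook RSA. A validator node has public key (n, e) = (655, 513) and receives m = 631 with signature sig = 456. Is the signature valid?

valid

sig^513 mod 655 = 631
631 = m, so the signature checks out.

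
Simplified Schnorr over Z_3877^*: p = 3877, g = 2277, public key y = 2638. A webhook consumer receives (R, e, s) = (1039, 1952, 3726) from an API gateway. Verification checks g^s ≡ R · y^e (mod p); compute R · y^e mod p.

3510

2638^2 = 6959044 ≡ 3706
2638^4 ≡ 3706^2 = 13734436 ≡ 2102
2638^8 ≡ 2102^2 = 4418404 ≡ 2501
2638^16 ≡ 2501^2 = 6255001 ≡ 1400
2638^32 ≡ 1400^2 = 1960000 ≡ 2115
2638^64 ≡ 2115^2 = 4473225 ≡ 3044
2638^128 ≡ 3044^2 = 9265936 ≡ 3783
2638^256 ≡ 3783^2 = 14311089 ≡ 1082
2638^512 ≡ 1082^2 = 1170724 ≡ 3747
2638^1024 ≡ 3747^2 = 14040009 ≡ 1392
1952 = 1024 + 512 + 256 + 128 + 32, so 2638^1952 ≡ 1392·3747·1082·3783·2115 ≡ 3302 (mod 3877)
R · y^e ≡ 1039·3302 = 3430778 ≡ 3510 (mod 3877)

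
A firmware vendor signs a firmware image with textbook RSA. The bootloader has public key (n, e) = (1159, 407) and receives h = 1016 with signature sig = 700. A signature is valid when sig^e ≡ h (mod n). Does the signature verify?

verifies

Squares mod 1159: sig^1≡700, sig^2≡902, sig^4≡1145, sig^8≡196, sig^16≡169, sig^32≡745, sig^64≡1023, sig^128≡1111, sig^256≡1145
407 = 256 + 128 + 16 + 4 + 2 + 1, so sig^407 ≡ 1145·1111·169·1145·902·700 ≡ 1016 (mod 1159)
1016 = h, so the signature checks out.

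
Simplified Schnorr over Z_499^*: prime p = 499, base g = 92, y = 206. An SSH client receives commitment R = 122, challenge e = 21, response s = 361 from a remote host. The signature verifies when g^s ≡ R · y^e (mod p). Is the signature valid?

g^s mod p:
92^2 = 8464 ≡ 480
92^4 ≡ 480^2 = 230400 ≡ 361
92^8 ≡ 361^2 = 130321 ≡ 82
92^16 ≡ 82^2 = 6724 ≡ 237
92^32 ≡ 237^2 = 56169 ≡ 281
92^64 ≡ 281^2 = 78961 ≡ 119
92^128 ≡ 119^2 = 14161 ≡ 189
92^256 ≡ 189^2 = 35721 ≡ 292
361 = 256 + 64 + 32 + 8 + 1, so 92^361 ≡ 292·119·281·82·92 ≡ 75 (mod 499)
R · y^e mod p:
206^2 = 42436 ≡ 21
206^4 ≡ 21^2 = 441
206^8 ≡ 441^2 = 194481 ≡ 370
206^16 ≡ 370^2 = 136900 ≡ 174
21 = 16 + 4 + 1, so 206^21 ≡ 174·441·206 ≡ 381 (mod 499)
122·381 = 46482 ≡ 75 (mod 499)
75 ≡ 75 (mod 499); signature holds.

valid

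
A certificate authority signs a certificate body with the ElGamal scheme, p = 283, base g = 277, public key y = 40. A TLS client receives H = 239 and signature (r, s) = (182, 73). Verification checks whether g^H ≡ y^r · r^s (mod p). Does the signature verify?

verifies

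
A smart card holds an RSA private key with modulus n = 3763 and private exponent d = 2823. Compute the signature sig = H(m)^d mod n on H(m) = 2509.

1781

(H(m))^2 ≡ 2509^2 = 6295081 ≡ 3345
(H(m))^4 ≡ 3345^2 = 11189025 ≡ 1626
(H(m))^8 ≡ 1626^2 = 2643876 ≡ 2250
(H(m))^16 ≡ 2250^2 = 5062500 ≡ 1265
(H(m))^32 ≡ 1265^2 = 1600225 ≡ 950
(H(m))^64 ≡ 950^2 = 902500 ≡ 3143
(H(m))^128 ≡ 3143^2 = 9878449 ≡ 574
(H(m))^256 ≡ 574^2 = 329476 ≡ 2095
(H(m))^512 ≡ 2095^2 = 4389025 ≡ 1367
(H(m))^1024 ≡ 1367^2 = 1868689 ≡ 2241
(H(m))^2048 ≡ 2241^2 = 5022081 ≡ 2239
2823 = 2048 + 512 + 256 + 4 + 2 + 1, so (H(m))^2823 ≡ 2239·1367·2095·1626·3345·2509 ≡ 1781 (mod 3763)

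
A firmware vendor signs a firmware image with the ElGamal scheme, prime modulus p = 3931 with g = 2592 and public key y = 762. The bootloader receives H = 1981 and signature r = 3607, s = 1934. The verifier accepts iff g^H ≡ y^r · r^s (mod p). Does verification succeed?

passes

Left side g^H mod p:
Squares mod 3931: 2592^1≡2592, 2592^2≡385, 2592^4≡2778, 2592^8≡731, 2592^16≡3676, 2592^32≡2129, 2592^64≡198, 2592^128≡3825, 2592^256≡3374, 2592^512≡3631, 2592^1024≡3518
1981 = 1024 + 512 + 256 + 128 + 32 + 16 + 8 + 4 + 1, so 2592^1981 ≡ 3518·3631·3374·3825·2129·3676·731·2778·2592 ≡ 255 (mod 3931)
Right side y^r · r^s mod p:
Squares mod 3931: 762^1≡762, 762^2≡2787, 762^4≡3644, 762^8≡3749, 762^16≡1676, 762^32≡2242, 762^64≡2746, 762^128≡858, 762^256≡1067, 762^512≡2430, 762^1024≡538, 762^2048≡2481
3607 = 2048 + 1024 + 512 + 16 + 4 + 2 + 1, so 762^3607 ≡ 2481·538·2430·1676·3644·2787·762 ≡ 840 (mod 3931)
Squares mod 3931: 3607^1≡3607, 3607^2≡2770, 3607^4≡3519, 3607^8≡711, 3607^16≡2353, 3607^32≡1761, 3607^64≡3493, 3607^128≡3156, 3607^256≡3113, 3607^512≡854, 3607^1024≡2081
1934 = 1024 + 512 + 256 + 128 + 8 + 4 + 2, so 3607^1934 ≡ 2081·854·3113·3156·711·3519·2770 ≡ 2036 (mod 3931)
840·2036 = 1710240 ≡ 255 (mod 3931)
255 ≡ 255 (mod 3931), so the signature is genuine.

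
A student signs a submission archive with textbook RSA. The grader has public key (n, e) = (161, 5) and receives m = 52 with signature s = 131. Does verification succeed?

passes

s^2 ≡ 131^2 = 17161 ≡ 95
s^4 ≡ 95^2 = 9025 ≡ 9
5 = 4 + 1, so s^5 ≡ 9·131 ≡ 52 (mod 161)
s^5 mod 161 = 52 matches m.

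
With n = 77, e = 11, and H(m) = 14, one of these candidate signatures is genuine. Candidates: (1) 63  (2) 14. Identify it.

2

Candidate 1: 63^2 = 3969 ≡ 42; 63^4 ≡ 42^2 = 1764 ≡ 70; 63^8 ≡ 70^2 = 4900 ≡ 49; 11 = 8 + 2 + 1, so 63^11 ≡ 49·42·63 ≡ 63 (mod 77)
Candidate 2: 14^2 = 196 ≡ 42; 14^4 ≡ 42^2 = 1764 ≡ 70; 14^8 ≡ 70^2 = 4900 ≡ 49; 11 = 8 + 2 + 1, so 14^11 ≡ 49·42·14 ≡ 14 (mod 77)
  → matches H(m) = 14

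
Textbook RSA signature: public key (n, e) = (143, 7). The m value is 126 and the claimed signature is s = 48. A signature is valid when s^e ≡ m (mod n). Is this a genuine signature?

s^2 ≡ 48^2 = 2304 ≡ 16
s^4 ≡ 16^2 = 256 ≡ 113
7 = 4 + 2 + 1, so s^7 ≡ 113·16·48 ≡ 126 (mod 143)
Since 126 equals the digest 126, verification succeeds.

genuine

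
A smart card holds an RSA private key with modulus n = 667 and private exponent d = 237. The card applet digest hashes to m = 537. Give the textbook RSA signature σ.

m^2 ≡ 537^2 = 288369 ≡ 225
m^4 ≡ 225^2 = 50625 ≡ 600
m^8 ≡ 600^2 = 360000 ≡ 487
m^16 ≡ 487^2 = 237169 ≡ 384
m^32 ≡ 384^2 = 147456 ≡ 49
m^64 ≡ 49^2 = 2401 ≡ 400
m^128 ≡ 400^2 = 160000 ≡ 587
237 = 128 + 64 + 32 + 8 + 4 + 1, so m^237 ≡ 587·400·49·487·600·537 ≡ 404 (mod 667)

404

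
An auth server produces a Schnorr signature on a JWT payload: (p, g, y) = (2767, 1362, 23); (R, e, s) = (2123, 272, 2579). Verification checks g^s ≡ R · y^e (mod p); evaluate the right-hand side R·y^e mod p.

23^272 mod 2767 = 2501
R · y^e ≡ 2123·2501 = 5309623 ≡ 2517 (mod 2767)

2517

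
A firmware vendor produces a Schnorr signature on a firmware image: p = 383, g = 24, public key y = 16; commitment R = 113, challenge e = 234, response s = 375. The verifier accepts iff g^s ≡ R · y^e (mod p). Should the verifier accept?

accept

g^s mod p:
Squares mod 383: 24^1≡24, 24^2≡193, 24^4≡98, 24^8≡29, 24^16≡75, 24^32≡263, 24^64≡229, 24^128≡353, 24^256≡134
375 = 256 + 64 + 32 + 16 + 4 + 2 + 1, so 24^375 ≡ 134·229·263·75·98·193·24 ≡ 331 (mod 383)
R · y^e mod p:
Squares mod 383: 16^1≡16, 16^2≡256, 16^4≡43, 16^8≡317, 16^16≡143, 16^32≡150, 16^64≡286, 16^128≡217
234 = 128 + 64 + 32 + 8 + 2, so 16^234 ≡ 217·286·150·317·256 ≡ 108 (mod 383)
113·108 = 12204 ≡ 331 (mod 383)
331 ≡ 331 (mod 383); signature holds.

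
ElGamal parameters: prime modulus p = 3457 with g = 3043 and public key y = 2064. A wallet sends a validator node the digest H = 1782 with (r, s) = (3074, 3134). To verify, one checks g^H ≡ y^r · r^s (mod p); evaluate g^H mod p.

3043^2 = 9259849 ≡ 2003
3043^4 ≡ 2003^2 = 4012009 ≡ 1889
3043^8 ≡ 1889^2 = 3568321 ≡ 697
3043^16 ≡ 697^2 = 485809 ≡ 1829
3043^32 ≡ 1829^2 = 3345241 ≡ 2322
3043^64 ≡ 2322^2 = 5391684 ≡ 2221
3043^128 ≡ 2221^2 = 4932841 ≡ 3159
3043^256 ≡ 3159^2 = 9979281 ≡ 2379
3043^512 ≡ 2379^2 = 5659641 ≡ 532
3043^1024 ≡ 532^2 = 283024 ≡ 3007
1782 = 1024 + 512 + 128 + 64 + 32 + 16 + 4 + 2, so 3043^1782 ≡ 3007·532·3159·2221·2322·1829·1889·2003 ≡ 2856 (mod 3457)

2856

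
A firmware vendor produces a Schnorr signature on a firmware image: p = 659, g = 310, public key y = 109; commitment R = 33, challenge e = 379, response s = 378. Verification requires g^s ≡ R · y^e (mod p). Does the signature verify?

g^s mod p:
310^2 = 96100 ≡ 545
310^4 ≡ 545^2 = 297025 ≡ 475
310^8 ≡ 475^2 = 225625 ≡ 247
310^16 ≡ 247^2 = 61009 ≡ 381
310^32 ≡ 381^2 = 145161 ≡ 181
310^64 ≡ 181^2 = 32761 ≡ 470
310^128 ≡ 470^2 = 220900 ≡ 135
310^256 ≡ 135^2 = 18225 ≡ 432
378 = 256 + 64 + 32 + 16 + 8 + 2, so 310^378 ≡ 432·470·181·381·247·545 ≡ 609 (mod 659)
R · y^e mod p:
109^2 = 11881 ≡ 19
109^4 ≡ 19^2 = 361
109^8 ≡ 361^2 = 130321 ≡ 498
109^16 ≡ 498^2 = 248004 ≡ 220
109^32 ≡ 220^2 = 48400 ≡ 293
109^64 ≡ 293^2 = 85849 ≡ 179
109^128 ≡ 179^2 = 32041 ≡ 409
109^256 ≡ 409^2 = 167281 ≡ 554
379 = 256 + 64 + 32 + 16 + 8 + 2 + 1, so 109^379 ≡ 554·179·293·220·498·19·109 ≡ 318 (mod 659)
33·318 = 10494 ≡ 609 (mod 659)
609 ≡ 609 (mod 659); signature holds.

verifies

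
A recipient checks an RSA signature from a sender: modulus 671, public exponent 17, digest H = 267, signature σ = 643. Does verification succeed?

σ^17 mod 671 = 267
σ^17 mod 671 = 267 matches H.

passes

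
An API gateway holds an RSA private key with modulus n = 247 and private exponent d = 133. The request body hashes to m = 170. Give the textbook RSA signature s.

Squares mod 247: m^1≡170, m^2≡1, m^4≡1, m^8≡1, m^16≡1, m^32≡1, m^64≡1, m^128≡1
133 = 128 + 4 + 1, so m^133 ≡ 1·1·170 ≡ 170 (mod 247)

170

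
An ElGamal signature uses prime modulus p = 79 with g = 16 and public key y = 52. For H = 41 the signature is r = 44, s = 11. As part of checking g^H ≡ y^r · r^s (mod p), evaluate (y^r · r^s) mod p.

19

52^2 = 2704 ≡ 18
52^4 ≡ 18^2 = 324 ≡ 8
52^8 ≡ 8^2 = 64
52^16 ≡ 64^2 = 4096 ≡ 67
52^32 ≡ 67^2 = 4489 ≡ 65
44 = 32 + 8 + 4, so 52^44 ≡ 65·64·8 ≡ 21 (mod 79)
44^2 = 1936 ≡ 40
44^4 ≡ 40^2 = 1600 ≡ 20
44^8 ≡ 20^2 = 400 ≡ 5
11 = 8 + 2 + 1, so 44^11 ≡ 5·40·44 ≡ 31 (mod 79)
y^r · r^s ≡ 21·31 = 651 ≡ 19 (mod 79)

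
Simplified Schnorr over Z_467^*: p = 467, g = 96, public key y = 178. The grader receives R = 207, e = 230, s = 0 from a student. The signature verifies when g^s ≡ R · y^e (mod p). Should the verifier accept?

accept

g^s mod p:
96^0 mod 467 = 1
R · y^e mod p:
178^2 = 31684 ≡ 395
178^4 ≡ 395^2 = 156025 ≡ 47
178^8 ≡ 47^2 = 2209 ≡ 341
178^16 ≡ 341^2 = 116281 ≡ 465
178^32 ≡ 465^2 = 216225 ≡ 4
178^64 ≡ 4^2 = 16
178^128 ≡ 16^2 = 256
230 = 128 + 64 + 32 + 4 + 2, so 178^230 ≡ 256·16·4·47·395 ≡ 185 (mod 467)
207·185 = 38295 ≡ 1 (mod 467)
1 ≡ 1 (mod 467); signature holds.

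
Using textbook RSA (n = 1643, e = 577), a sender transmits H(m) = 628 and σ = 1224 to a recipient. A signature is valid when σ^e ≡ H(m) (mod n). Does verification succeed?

fails

Squares mod 1643: σ^1≡1224, σ^2≡1403, σ^4≡95, σ^8≡810, σ^16≡543, σ^32≡752, σ^64≡312, σ^128≡407, σ^256≡1349, σ^512≡1000
577 = 512 + 64 + 1, so σ^577 ≡ 1000·312·1224 ≡ 581 (mod 1643)
The recovered value 581 does not match the digest 628.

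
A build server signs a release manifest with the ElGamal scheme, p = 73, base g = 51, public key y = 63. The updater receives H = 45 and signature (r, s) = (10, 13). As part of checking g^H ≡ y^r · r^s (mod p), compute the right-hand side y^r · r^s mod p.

63^10 mod 73 = 27
10^13 mod 73 = 63
y^r · r^s ≡ 27·63 = 1701 ≡ 22 (mod 73)

22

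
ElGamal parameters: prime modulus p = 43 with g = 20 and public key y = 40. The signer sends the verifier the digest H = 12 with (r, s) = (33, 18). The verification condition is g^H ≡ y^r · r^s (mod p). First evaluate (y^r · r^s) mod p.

16

Squares mod 43: 40^1≡40, 40^2≡9, 40^4≡38, 40^8≡25, 40^16≡23, 40^32≡13
33 = 32 + 1, so 40^33 ≡ 13·40 ≡ 4 (mod 43)
Squares mod 43: 33^1≡33, 33^2≡14, 33^4≡24, 33^8≡17, 33^16≡31
18 = 16 + 2, so 33^18 ≡ 31·14 ≡ 4 (mod 43)
y^r · r^s ≡ 4·4 = 16 ≡ 16 (mod 43)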